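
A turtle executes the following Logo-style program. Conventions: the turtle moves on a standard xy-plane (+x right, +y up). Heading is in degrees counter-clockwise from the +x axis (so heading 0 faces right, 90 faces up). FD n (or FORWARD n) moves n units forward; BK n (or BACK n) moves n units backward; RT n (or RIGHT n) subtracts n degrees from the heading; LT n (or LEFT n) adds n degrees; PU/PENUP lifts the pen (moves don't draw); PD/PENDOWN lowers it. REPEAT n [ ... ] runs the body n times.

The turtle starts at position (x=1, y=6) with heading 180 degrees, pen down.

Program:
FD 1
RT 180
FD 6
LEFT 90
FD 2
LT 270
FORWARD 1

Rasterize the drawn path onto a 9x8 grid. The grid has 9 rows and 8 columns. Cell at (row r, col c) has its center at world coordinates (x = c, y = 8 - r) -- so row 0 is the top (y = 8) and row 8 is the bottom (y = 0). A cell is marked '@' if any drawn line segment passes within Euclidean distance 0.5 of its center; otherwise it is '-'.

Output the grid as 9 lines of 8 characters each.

Answer: ------@@
------@-
@@@@@@@-
--------
--------
--------
--------
--------
--------

Derivation:
Segment 0: (1,6) -> (0,6)
Segment 1: (0,6) -> (6,6)
Segment 2: (6,6) -> (6,8)
Segment 3: (6,8) -> (7,8)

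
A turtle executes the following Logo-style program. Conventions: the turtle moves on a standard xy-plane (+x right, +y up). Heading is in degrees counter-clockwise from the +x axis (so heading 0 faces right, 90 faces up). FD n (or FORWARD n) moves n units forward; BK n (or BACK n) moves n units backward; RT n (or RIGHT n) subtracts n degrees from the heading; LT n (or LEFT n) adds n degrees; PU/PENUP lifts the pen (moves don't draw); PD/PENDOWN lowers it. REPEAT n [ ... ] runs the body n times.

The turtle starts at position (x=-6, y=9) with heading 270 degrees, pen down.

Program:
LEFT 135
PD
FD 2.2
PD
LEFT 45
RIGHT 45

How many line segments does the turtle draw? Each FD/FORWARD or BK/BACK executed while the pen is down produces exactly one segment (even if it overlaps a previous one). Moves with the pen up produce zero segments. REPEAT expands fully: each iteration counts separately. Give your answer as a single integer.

Executing turtle program step by step:
Start: pos=(-6,9), heading=270, pen down
LT 135: heading 270 -> 45
PD: pen down
FD 2.2: (-6,9) -> (-4.444,10.556) [heading=45, draw]
PD: pen down
LT 45: heading 45 -> 90
RT 45: heading 90 -> 45
Final: pos=(-4.444,10.556), heading=45, 1 segment(s) drawn
Segments drawn: 1

Answer: 1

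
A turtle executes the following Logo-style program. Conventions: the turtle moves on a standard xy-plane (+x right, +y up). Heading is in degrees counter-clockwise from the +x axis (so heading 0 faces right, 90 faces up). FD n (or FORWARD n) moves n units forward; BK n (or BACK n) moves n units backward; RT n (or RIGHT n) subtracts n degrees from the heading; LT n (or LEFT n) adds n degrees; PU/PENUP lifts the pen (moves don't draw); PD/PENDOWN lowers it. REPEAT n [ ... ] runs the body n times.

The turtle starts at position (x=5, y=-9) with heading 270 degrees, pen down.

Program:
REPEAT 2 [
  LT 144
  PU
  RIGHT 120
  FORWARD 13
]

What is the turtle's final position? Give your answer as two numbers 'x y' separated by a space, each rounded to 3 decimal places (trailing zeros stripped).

Answer: 19.948 -29.575

Derivation:
Executing turtle program step by step:
Start: pos=(5,-9), heading=270, pen down
REPEAT 2 [
  -- iteration 1/2 --
  LT 144: heading 270 -> 54
  PU: pen up
  RT 120: heading 54 -> 294
  FD 13: (5,-9) -> (10.288,-20.876) [heading=294, move]
  -- iteration 2/2 --
  LT 144: heading 294 -> 78
  PU: pen up
  RT 120: heading 78 -> 318
  FD 13: (10.288,-20.876) -> (19.948,-29.575) [heading=318, move]
]
Final: pos=(19.948,-29.575), heading=318, 0 segment(s) drawn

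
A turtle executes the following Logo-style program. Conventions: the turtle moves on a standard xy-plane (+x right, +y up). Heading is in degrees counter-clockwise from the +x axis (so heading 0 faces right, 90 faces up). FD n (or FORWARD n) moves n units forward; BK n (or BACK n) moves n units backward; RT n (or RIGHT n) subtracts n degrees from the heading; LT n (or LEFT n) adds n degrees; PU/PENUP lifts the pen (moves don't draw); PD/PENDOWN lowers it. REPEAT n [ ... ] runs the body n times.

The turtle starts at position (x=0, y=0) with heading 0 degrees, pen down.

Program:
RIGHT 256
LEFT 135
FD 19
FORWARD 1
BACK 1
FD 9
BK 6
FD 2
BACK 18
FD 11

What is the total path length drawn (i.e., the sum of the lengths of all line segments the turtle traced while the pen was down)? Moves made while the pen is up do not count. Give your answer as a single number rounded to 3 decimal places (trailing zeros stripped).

Answer: 67

Derivation:
Executing turtle program step by step:
Start: pos=(0,0), heading=0, pen down
RT 256: heading 0 -> 104
LT 135: heading 104 -> 239
FD 19: (0,0) -> (-9.786,-16.286) [heading=239, draw]
FD 1: (-9.786,-16.286) -> (-10.301,-17.143) [heading=239, draw]
BK 1: (-10.301,-17.143) -> (-9.786,-16.286) [heading=239, draw]
FD 9: (-9.786,-16.286) -> (-14.421,-24.001) [heading=239, draw]
BK 6: (-14.421,-24.001) -> (-11.331,-18.858) [heading=239, draw]
FD 2: (-11.331,-18.858) -> (-12.361,-20.572) [heading=239, draw]
BK 18: (-12.361,-20.572) -> (-3.09,-5.143) [heading=239, draw]
FD 11: (-3.09,-5.143) -> (-8.756,-14.572) [heading=239, draw]
Final: pos=(-8.756,-14.572), heading=239, 8 segment(s) drawn

Segment lengths:
  seg 1: (0,0) -> (-9.786,-16.286), length = 19
  seg 2: (-9.786,-16.286) -> (-10.301,-17.143), length = 1
  seg 3: (-10.301,-17.143) -> (-9.786,-16.286), length = 1
  seg 4: (-9.786,-16.286) -> (-14.421,-24.001), length = 9
  seg 5: (-14.421,-24.001) -> (-11.331,-18.858), length = 6
  seg 6: (-11.331,-18.858) -> (-12.361,-20.572), length = 2
  seg 7: (-12.361,-20.572) -> (-3.09,-5.143), length = 18
  seg 8: (-3.09,-5.143) -> (-8.756,-14.572), length = 11
Total = 67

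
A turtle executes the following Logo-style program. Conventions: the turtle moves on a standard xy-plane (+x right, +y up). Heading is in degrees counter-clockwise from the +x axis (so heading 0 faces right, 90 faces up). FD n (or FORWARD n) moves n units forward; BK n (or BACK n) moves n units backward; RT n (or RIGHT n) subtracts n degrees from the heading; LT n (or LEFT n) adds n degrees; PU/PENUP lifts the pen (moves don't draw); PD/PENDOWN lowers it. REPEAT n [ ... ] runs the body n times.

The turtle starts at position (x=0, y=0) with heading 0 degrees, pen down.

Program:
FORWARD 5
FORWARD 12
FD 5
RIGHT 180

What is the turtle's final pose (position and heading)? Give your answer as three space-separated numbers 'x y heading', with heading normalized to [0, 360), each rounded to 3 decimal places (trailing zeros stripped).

Answer: 22 0 180

Derivation:
Executing turtle program step by step:
Start: pos=(0,0), heading=0, pen down
FD 5: (0,0) -> (5,0) [heading=0, draw]
FD 12: (5,0) -> (17,0) [heading=0, draw]
FD 5: (17,0) -> (22,0) [heading=0, draw]
RT 180: heading 0 -> 180
Final: pos=(22,0), heading=180, 3 segment(s) drawn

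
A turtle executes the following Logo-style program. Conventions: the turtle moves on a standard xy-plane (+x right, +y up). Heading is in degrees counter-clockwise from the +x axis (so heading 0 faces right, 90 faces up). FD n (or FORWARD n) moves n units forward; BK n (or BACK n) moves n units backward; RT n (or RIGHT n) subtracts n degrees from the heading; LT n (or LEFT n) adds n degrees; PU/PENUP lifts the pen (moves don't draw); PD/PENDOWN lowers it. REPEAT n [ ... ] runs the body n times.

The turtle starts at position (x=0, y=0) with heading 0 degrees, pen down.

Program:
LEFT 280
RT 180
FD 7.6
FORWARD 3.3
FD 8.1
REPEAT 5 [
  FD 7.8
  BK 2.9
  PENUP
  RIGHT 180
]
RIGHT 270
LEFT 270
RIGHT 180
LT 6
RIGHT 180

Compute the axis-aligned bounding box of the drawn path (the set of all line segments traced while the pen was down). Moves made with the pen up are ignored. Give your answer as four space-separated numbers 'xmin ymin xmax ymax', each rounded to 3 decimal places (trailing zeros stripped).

Executing turtle program step by step:
Start: pos=(0,0), heading=0, pen down
LT 280: heading 0 -> 280
RT 180: heading 280 -> 100
FD 7.6: (0,0) -> (-1.32,7.485) [heading=100, draw]
FD 3.3: (-1.32,7.485) -> (-1.893,10.734) [heading=100, draw]
FD 8.1: (-1.893,10.734) -> (-3.299,18.711) [heading=100, draw]
REPEAT 5 [
  -- iteration 1/5 --
  FD 7.8: (-3.299,18.711) -> (-4.654,26.393) [heading=100, draw]
  BK 2.9: (-4.654,26.393) -> (-4.15,23.537) [heading=100, draw]
  PU: pen up
  RT 180: heading 100 -> 280
  -- iteration 2/5 --
  FD 7.8: (-4.15,23.537) -> (-2.796,15.855) [heading=280, move]
  BK 2.9: (-2.796,15.855) -> (-3.299,18.711) [heading=280, move]
  PU: pen up
  RT 180: heading 280 -> 100
  -- iteration 3/5 --
  FD 7.8: (-3.299,18.711) -> (-4.654,26.393) [heading=100, move]
  BK 2.9: (-4.654,26.393) -> (-4.15,23.537) [heading=100, move]
  PU: pen up
  RT 180: heading 100 -> 280
  -- iteration 4/5 --
  FD 7.8: (-4.15,23.537) -> (-2.796,15.855) [heading=280, move]
  BK 2.9: (-2.796,15.855) -> (-3.299,18.711) [heading=280, move]
  PU: pen up
  RT 180: heading 280 -> 100
  -- iteration 5/5 --
  FD 7.8: (-3.299,18.711) -> (-4.654,26.393) [heading=100, move]
  BK 2.9: (-4.654,26.393) -> (-4.15,23.537) [heading=100, move]
  PU: pen up
  RT 180: heading 100 -> 280
]
RT 270: heading 280 -> 10
LT 270: heading 10 -> 280
RT 180: heading 280 -> 100
LT 6: heading 100 -> 106
RT 180: heading 106 -> 286
Final: pos=(-4.15,23.537), heading=286, 5 segment(s) drawn

Segment endpoints: x in {-4.654, -4.15, -3.299, -1.893, -1.32, 0}, y in {0, 7.485, 10.734, 18.711, 23.537, 26.393}
xmin=-4.654, ymin=0, xmax=0, ymax=26.393

Answer: -4.654 0 0 26.393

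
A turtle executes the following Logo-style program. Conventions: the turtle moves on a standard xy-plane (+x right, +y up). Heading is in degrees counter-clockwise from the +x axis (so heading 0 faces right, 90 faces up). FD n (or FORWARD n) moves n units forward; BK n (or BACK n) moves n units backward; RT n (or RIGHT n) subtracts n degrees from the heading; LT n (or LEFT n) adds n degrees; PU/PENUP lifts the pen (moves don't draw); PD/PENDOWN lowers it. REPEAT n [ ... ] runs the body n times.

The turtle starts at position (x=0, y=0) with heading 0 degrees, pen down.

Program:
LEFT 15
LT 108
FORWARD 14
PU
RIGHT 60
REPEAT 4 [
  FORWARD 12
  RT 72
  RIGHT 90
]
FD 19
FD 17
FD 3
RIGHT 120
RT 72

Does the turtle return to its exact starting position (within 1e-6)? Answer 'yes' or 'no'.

Executing turtle program step by step:
Start: pos=(0,0), heading=0, pen down
LT 15: heading 0 -> 15
LT 108: heading 15 -> 123
FD 14: (0,0) -> (-7.625,11.741) [heading=123, draw]
PU: pen up
RT 60: heading 123 -> 63
REPEAT 4 [
  -- iteration 1/4 --
  FD 12: (-7.625,11.741) -> (-2.177,22.433) [heading=63, move]
  RT 72: heading 63 -> 351
  RT 90: heading 351 -> 261
  -- iteration 2/4 --
  FD 12: (-2.177,22.433) -> (-4.054,10.581) [heading=261, move]
  RT 72: heading 261 -> 189
  RT 90: heading 189 -> 99
  -- iteration 3/4 --
  FD 12: (-4.054,10.581) -> (-5.931,22.433) [heading=99, move]
  RT 72: heading 99 -> 27
  RT 90: heading 27 -> 297
  -- iteration 4/4 --
  FD 12: (-5.931,22.433) -> (-0.484,11.741) [heading=297, move]
  RT 72: heading 297 -> 225
  RT 90: heading 225 -> 135
]
FD 19: (-0.484,11.741) -> (-13.919,25.176) [heading=135, move]
FD 17: (-13.919,25.176) -> (-25.939,37.197) [heading=135, move]
FD 3: (-25.939,37.197) -> (-28.061,39.319) [heading=135, move]
RT 120: heading 135 -> 15
RT 72: heading 15 -> 303
Final: pos=(-28.061,39.319), heading=303, 1 segment(s) drawn

Start position: (0, 0)
Final position: (-28.061, 39.319)
Distance = 48.305; >= 1e-6 -> NOT closed

Answer: no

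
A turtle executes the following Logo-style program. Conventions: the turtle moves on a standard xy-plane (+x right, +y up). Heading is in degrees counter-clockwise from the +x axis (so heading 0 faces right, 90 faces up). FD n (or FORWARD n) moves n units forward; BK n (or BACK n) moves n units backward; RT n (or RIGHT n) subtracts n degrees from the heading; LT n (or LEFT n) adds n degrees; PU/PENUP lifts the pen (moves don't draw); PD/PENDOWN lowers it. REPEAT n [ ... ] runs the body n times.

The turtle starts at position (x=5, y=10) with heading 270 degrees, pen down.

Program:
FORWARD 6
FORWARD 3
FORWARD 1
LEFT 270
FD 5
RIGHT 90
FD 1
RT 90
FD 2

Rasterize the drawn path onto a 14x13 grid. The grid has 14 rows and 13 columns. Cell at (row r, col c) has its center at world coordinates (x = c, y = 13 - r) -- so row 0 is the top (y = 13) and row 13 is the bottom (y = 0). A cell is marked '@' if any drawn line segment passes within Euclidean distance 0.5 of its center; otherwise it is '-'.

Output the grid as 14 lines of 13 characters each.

Answer: -------------
-------------
-------------
-----@-------
-----@-------
-----@-------
-----@-------
-----@-------
-----@-------
-----@-------
-----@-------
-----@-------
@@@--@-------
@@@@@@-------

Derivation:
Segment 0: (5,10) -> (5,4)
Segment 1: (5,4) -> (5,1)
Segment 2: (5,1) -> (5,0)
Segment 3: (5,0) -> (-0,0)
Segment 4: (-0,0) -> (-0,1)
Segment 5: (-0,1) -> (2,1)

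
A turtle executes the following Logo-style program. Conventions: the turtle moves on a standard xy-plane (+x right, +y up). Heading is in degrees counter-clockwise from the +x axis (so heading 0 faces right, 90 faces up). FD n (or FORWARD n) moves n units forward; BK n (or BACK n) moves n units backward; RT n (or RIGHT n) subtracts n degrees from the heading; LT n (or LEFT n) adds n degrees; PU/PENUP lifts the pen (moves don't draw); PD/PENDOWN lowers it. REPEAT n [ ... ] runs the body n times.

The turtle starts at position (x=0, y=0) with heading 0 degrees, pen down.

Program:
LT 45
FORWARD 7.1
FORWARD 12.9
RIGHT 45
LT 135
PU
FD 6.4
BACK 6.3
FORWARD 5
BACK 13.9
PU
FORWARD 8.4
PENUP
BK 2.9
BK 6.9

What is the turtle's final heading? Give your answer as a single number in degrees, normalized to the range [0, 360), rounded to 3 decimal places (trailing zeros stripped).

Executing turtle program step by step:
Start: pos=(0,0), heading=0, pen down
LT 45: heading 0 -> 45
FD 7.1: (0,0) -> (5.02,5.02) [heading=45, draw]
FD 12.9: (5.02,5.02) -> (14.142,14.142) [heading=45, draw]
RT 45: heading 45 -> 0
LT 135: heading 0 -> 135
PU: pen up
FD 6.4: (14.142,14.142) -> (9.617,18.668) [heading=135, move]
BK 6.3: (9.617,18.668) -> (14.071,14.213) [heading=135, move]
FD 5: (14.071,14.213) -> (10.536,17.748) [heading=135, move]
BK 13.9: (10.536,17.748) -> (20.365,7.92) [heading=135, move]
PU: pen up
FD 8.4: (20.365,7.92) -> (14.425,13.859) [heading=135, move]
PU: pen up
BK 2.9: (14.425,13.859) -> (16.476,11.809) [heading=135, move]
BK 6.9: (16.476,11.809) -> (21.355,6.93) [heading=135, move]
Final: pos=(21.355,6.93), heading=135, 2 segment(s) drawn

Answer: 135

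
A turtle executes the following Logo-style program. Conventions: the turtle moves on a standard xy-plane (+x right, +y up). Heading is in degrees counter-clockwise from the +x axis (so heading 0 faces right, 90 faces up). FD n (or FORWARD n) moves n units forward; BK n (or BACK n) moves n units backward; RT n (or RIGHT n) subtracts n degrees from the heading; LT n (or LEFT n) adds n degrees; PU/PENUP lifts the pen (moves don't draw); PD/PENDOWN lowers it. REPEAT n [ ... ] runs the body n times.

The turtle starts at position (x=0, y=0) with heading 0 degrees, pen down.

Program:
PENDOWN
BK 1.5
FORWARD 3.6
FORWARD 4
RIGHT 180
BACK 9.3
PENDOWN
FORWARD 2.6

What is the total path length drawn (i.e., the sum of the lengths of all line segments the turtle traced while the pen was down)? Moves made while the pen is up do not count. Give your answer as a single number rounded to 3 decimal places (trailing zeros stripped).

Answer: 21

Derivation:
Executing turtle program step by step:
Start: pos=(0,0), heading=0, pen down
PD: pen down
BK 1.5: (0,0) -> (-1.5,0) [heading=0, draw]
FD 3.6: (-1.5,0) -> (2.1,0) [heading=0, draw]
FD 4: (2.1,0) -> (6.1,0) [heading=0, draw]
RT 180: heading 0 -> 180
BK 9.3: (6.1,0) -> (15.4,0) [heading=180, draw]
PD: pen down
FD 2.6: (15.4,0) -> (12.8,0) [heading=180, draw]
Final: pos=(12.8,0), heading=180, 5 segment(s) drawn

Segment lengths:
  seg 1: (0,0) -> (-1.5,0), length = 1.5
  seg 2: (-1.5,0) -> (2.1,0), length = 3.6
  seg 3: (2.1,0) -> (6.1,0), length = 4
  seg 4: (6.1,0) -> (15.4,0), length = 9.3
  seg 5: (15.4,0) -> (12.8,0), length = 2.6
Total = 21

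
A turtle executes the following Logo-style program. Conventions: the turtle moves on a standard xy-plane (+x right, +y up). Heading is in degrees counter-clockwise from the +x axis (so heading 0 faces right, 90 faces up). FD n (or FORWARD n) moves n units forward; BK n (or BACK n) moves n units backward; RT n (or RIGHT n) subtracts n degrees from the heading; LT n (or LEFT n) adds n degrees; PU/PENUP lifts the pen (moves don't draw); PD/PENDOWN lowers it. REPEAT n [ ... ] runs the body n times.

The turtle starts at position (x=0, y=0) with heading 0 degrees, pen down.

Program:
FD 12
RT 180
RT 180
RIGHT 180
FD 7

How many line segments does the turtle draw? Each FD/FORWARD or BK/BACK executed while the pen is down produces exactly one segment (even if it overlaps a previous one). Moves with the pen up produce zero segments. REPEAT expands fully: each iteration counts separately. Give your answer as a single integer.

Answer: 2

Derivation:
Executing turtle program step by step:
Start: pos=(0,0), heading=0, pen down
FD 12: (0,0) -> (12,0) [heading=0, draw]
RT 180: heading 0 -> 180
RT 180: heading 180 -> 0
RT 180: heading 0 -> 180
FD 7: (12,0) -> (5,0) [heading=180, draw]
Final: pos=(5,0), heading=180, 2 segment(s) drawn
Segments drawn: 2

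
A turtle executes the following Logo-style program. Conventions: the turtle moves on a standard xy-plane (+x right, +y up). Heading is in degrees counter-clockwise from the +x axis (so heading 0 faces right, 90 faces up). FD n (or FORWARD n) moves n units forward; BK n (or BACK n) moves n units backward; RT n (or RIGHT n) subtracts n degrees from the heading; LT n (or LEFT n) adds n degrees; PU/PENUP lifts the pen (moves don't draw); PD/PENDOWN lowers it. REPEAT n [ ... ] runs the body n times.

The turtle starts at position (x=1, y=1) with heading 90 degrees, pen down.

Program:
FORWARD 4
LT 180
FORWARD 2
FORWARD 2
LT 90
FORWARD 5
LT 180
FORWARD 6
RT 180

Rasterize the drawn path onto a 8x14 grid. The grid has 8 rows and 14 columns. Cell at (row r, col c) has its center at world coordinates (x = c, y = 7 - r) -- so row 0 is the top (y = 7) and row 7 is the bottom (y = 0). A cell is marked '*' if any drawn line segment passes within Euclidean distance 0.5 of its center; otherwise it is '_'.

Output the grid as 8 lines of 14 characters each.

Answer: ______________
______________
_*____________
_*____________
_*____________
_*____________
*******_______
______________

Derivation:
Segment 0: (1,1) -> (1,5)
Segment 1: (1,5) -> (1,3)
Segment 2: (1,3) -> (1,1)
Segment 3: (1,1) -> (6,1)
Segment 4: (6,1) -> (0,1)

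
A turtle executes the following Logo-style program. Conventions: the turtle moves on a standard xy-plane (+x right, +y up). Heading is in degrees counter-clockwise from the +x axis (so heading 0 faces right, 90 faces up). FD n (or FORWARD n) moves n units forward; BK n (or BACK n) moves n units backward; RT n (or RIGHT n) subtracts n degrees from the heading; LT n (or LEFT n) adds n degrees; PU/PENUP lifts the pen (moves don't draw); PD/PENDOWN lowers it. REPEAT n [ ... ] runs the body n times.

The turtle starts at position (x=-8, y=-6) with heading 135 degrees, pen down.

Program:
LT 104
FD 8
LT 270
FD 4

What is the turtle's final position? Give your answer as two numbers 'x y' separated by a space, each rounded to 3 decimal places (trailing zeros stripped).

Answer: -15.549 -10.797

Derivation:
Executing turtle program step by step:
Start: pos=(-8,-6), heading=135, pen down
LT 104: heading 135 -> 239
FD 8: (-8,-6) -> (-12.12,-12.857) [heading=239, draw]
LT 270: heading 239 -> 149
FD 4: (-12.12,-12.857) -> (-15.549,-10.797) [heading=149, draw]
Final: pos=(-15.549,-10.797), heading=149, 2 segment(s) drawn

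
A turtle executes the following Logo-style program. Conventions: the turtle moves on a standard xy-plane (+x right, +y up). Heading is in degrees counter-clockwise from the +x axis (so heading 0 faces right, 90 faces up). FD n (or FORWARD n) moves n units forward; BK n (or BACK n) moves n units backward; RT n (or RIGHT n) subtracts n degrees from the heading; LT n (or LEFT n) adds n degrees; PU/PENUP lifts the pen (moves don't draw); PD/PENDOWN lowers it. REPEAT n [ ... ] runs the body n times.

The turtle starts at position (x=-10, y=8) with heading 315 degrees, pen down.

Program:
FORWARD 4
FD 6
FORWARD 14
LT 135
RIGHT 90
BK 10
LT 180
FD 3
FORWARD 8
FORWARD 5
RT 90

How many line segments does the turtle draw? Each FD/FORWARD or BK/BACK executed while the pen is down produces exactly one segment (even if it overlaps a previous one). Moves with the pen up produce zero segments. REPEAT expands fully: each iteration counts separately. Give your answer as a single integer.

Executing turtle program step by step:
Start: pos=(-10,8), heading=315, pen down
FD 4: (-10,8) -> (-7.172,5.172) [heading=315, draw]
FD 6: (-7.172,5.172) -> (-2.929,0.929) [heading=315, draw]
FD 14: (-2.929,0.929) -> (6.971,-8.971) [heading=315, draw]
LT 135: heading 315 -> 90
RT 90: heading 90 -> 0
BK 10: (6.971,-8.971) -> (-3.029,-8.971) [heading=0, draw]
LT 180: heading 0 -> 180
FD 3: (-3.029,-8.971) -> (-6.029,-8.971) [heading=180, draw]
FD 8: (-6.029,-8.971) -> (-14.029,-8.971) [heading=180, draw]
FD 5: (-14.029,-8.971) -> (-19.029,-8.971) [heading=180, draw]
RT 90: heading 180 -> 90
Final: pos=(-19.029,-8.971), heading=90, 7 segment(s) drawn
Segments drawn: 7

Answer: 7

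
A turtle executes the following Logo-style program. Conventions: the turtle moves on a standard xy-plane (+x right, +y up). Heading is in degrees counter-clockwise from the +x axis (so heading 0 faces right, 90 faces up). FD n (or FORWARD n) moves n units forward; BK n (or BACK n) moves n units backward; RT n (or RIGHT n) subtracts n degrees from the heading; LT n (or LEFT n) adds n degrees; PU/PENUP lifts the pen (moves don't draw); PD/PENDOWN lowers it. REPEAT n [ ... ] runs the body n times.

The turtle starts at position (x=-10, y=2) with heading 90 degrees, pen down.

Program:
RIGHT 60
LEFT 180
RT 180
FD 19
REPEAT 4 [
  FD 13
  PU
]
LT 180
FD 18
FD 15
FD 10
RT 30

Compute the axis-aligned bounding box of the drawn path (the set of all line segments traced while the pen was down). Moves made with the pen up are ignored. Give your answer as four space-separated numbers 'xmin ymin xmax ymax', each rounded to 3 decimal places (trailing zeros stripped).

Executing turtle program step by step:
Start: pos=(-10,2), heading=90, pen down
RT 60: heading 90 -> 30
LT 180: heading 30 -> 210
RT 180: heading 210 -> 30
FD 19: (-10,2) -> (6.454,11.5) [heading=30, draw]
REPEAT 4 [
  -- iteration 1/4 --
  FD 13: (6.454,11.5) -> (17.713,18) [heading=30, draw]
  PU: pen up
  -- iteration 2/4 --
  FD 13: (17.713,18) -> (28.971,24.5) [heading=30, move]
  PU: pen up
  -- iteration 3/4 --
  FD 13: (28.971,24.5) -> (40.229,31) [heading=30, move]
  PU: pen up
  -- iteration 4/4 --
  FD 13: (40.229,31) -> (51.488,37.5) [heading=30, move]
  PU: pen up
]
LT 180: heading 30 -> 210
FD 18: (51.488,37.5) -> (35.899,28.5) [heading=210, move]
FD 15: (35.899,28.5) -> (22.909,21) [heading=210, move]
FD 10: (22.909,21) -> (14.249,16) [heading=210, move]
RT 30: heading 210 -> 180
Final: pos=(14.249,16), heading=180, 2 segment(s) drawn

Segment endpoints: x in {-10, 6.454, 17.713}, y in {2, 11.5, 18}
xmin=-10, ymin=2, xmax=17.713, ymax=18

Answer: -10 2 17.713 18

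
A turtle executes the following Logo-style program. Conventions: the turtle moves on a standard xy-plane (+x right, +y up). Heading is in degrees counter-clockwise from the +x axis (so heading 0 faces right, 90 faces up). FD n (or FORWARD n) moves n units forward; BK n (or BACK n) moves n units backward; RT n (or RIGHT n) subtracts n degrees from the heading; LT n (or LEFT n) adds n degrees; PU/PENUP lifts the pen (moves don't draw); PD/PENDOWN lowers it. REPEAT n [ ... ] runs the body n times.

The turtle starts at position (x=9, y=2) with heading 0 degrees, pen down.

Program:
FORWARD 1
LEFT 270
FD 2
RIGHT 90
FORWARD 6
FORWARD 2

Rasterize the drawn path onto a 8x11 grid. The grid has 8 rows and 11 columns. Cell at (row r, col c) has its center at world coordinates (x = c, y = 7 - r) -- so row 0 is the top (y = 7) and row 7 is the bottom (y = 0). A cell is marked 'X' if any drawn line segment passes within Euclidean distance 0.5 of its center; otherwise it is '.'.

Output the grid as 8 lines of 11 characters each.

Answer: ...........
...........
...........
...........
...........
.........XX
..........X
..XXXXXXXXX

Derivation:
Segment 0: (9,2) -> (10,2)
Segment 1: (10,2) -> (10,0)
Segment 2: (10,0) -> (4,0)
Segment 3: (4,0) -> (2,0)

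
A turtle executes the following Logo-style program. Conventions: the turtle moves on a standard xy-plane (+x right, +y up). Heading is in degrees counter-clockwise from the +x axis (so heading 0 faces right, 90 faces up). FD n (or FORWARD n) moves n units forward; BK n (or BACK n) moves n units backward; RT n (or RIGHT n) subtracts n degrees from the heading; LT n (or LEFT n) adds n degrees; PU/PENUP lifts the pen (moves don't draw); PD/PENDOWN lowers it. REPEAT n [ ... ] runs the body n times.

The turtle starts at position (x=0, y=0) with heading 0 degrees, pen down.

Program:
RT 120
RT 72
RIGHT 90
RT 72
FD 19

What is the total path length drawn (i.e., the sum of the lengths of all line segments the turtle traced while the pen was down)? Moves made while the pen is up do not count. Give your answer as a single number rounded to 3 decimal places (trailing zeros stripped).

Executing turtle program step by step:
Start: pos=(0,0), heading=0, pen down
RT 120: heading 0 -> 240
RT 72: heading 240 -> 168
RT 90: heading 168 -> 78
RT 72: heading 78 -> 6
FD 19: (0,0) -> (18.896,1.986) [heading=6, draw]
Final: pos=(18.896,1.986), heading=6, 1 segment(s) drawn

Segment lengths:
  seg 1: (0,0) -> (18.896,1.986), length = 19
Total = 19

Answer: 19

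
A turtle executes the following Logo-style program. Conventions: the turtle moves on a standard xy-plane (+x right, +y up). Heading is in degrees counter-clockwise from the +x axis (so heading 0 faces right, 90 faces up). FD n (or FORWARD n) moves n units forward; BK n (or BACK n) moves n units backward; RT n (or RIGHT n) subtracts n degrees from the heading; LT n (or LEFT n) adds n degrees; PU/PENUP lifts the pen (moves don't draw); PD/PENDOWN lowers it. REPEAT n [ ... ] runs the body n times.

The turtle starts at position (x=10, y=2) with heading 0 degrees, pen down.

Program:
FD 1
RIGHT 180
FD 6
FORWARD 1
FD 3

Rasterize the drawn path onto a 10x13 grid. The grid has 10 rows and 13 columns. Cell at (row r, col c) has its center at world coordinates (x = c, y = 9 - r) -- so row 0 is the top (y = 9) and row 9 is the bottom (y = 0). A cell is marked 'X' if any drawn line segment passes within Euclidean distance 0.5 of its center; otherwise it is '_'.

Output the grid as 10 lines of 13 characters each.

Answer: _____________
_____________
_____________
_____________
_____________
_____________
_____________
_XXXXXXXXXXX_
_____________
_____________

Derivation:
Segment 0: (10,2) -> (11,2)
Segment 1: (11,2) -> (5,2)
Segment 2: (5,2) -> (4,2)
Segment 3: (4,2) -> (1,2)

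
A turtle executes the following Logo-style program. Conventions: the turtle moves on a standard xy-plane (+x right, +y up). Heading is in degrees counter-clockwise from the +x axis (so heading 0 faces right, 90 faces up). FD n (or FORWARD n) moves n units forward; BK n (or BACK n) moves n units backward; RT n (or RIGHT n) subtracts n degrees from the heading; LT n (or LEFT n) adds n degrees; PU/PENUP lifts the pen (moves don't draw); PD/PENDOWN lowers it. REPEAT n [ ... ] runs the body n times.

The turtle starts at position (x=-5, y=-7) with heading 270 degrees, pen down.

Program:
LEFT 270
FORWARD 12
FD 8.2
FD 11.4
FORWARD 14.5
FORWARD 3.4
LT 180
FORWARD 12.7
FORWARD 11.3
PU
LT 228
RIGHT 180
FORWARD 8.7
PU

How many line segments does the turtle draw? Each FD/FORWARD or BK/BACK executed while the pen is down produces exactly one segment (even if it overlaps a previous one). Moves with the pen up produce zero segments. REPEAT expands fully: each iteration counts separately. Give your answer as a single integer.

Answer: 7

Derivation:
Executing turtle program step by step:
Start: pos=(-5,-7), heading=270, pen down
LT 270: heading 270 -> 180
FD 12: (-5,-7) -> (-17,-7) [heading=180, draw]
FD 8.2: (-17,-7) -> (-25.2,-7) [heading=180, draw]
FD 11.4: (-25.2,-7) -> (-36.6,-7) [heading=180, draw]
FD 14.5: (-36.6,-7) -> (-51.1,-7) [heading=180, draw]
FD 3.4: (-51.1,-7) -> (-54.5,-7) [heading=180, draw]
LT 180: heading 180 -> 0
FD 12.7: (-54.5,-7) -> (-41.8,-7) [heading=0, draw]
FD 11.3: (-41.8,-7) -> (-30.5,-7) [heading=0, draw]
PU: pen up
LT 228: heading 0 -> 228
RT 180: heading 228 -> 48
FD 8.7: (-30.5,-7) -> (-24.679,-0.535) [heading=48, move]
PU: pen up
Final: pos=(-24.679,-0.535), heading=48, 7 segment(s) drawn
Segments drawn: 7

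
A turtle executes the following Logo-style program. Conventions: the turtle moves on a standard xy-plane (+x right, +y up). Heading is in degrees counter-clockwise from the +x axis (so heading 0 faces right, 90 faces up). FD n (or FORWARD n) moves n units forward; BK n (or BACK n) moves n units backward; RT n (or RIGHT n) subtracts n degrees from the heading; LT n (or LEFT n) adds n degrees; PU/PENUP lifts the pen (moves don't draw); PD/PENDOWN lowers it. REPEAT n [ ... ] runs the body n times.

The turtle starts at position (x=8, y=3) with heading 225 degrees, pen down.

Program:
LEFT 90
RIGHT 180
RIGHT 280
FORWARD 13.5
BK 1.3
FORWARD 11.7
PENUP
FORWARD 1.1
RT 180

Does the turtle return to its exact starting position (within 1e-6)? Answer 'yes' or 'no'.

Executing turtle program step by step:
Start: pos=(8,3), heading=225, pen down
LT 90: heading 225 -> 315
RT 180: heading 315 -> 135
RT 280: heading 135 -> 215
FD 13.5: (8,3) -> (-3.059,-4.743) [heading=215, draw]
BK 1.3: (-3.059,-4.743) -> (-1.994,-3.998) [heading=215, draw]
FD 11.7: (-1.994,-3.998) -> (-11.578,-10.708) [heading=215, draw]
PU: pen up
FD 1.1: (-11.578,-10.708) -> (-12.479,-11.339) [heading=215, move]
RT 180: heading 215 -> 35
Final: pos=(-12.479,-11.339), heading=35, 3 segment(s) drawn

Start position: (8, 3)
Final position: (-12.479, -11.339)
Distance = 25; >= 1e-6 -> NOT closed

Answer: no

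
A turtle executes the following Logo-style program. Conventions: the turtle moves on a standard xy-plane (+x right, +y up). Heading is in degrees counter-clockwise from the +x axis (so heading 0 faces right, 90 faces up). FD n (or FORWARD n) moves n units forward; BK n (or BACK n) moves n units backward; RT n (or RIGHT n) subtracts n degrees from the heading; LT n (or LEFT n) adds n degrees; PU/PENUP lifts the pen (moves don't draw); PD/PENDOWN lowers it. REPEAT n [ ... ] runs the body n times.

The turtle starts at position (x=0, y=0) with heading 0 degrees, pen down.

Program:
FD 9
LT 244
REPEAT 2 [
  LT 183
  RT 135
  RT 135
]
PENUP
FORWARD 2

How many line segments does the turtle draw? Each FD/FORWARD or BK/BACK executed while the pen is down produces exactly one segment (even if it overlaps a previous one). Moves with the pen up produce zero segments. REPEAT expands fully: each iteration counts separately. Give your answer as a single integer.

Answer: 1

Derivation:
Executing turtle program step by step:
Start: pos=(0,0), heading=0, pen down
FD 9: (0,0) -> (9,0) [heading=0, draw]
LT 244: heading 0 -> 244
REPEAT 2 [
  -- iteration 1/2 --
  LT 183: heading 244 -> 67
  RT 135: heading 67 -> 292
  RT 135: heading 292 -> 157
  -- iteration 2/2 --
  LT 183: heading 157 -> 340
  RT 135: heading 340 -> 205
  RT 135: heading 205 -> 70
]
PU: pen up
FD 2: (9,0) -> (9.684,1.879) [heading=70, move]
Final: pos=(9.684,1.879), heading=70, 1 segment(s) drawn
Segments drawn: 1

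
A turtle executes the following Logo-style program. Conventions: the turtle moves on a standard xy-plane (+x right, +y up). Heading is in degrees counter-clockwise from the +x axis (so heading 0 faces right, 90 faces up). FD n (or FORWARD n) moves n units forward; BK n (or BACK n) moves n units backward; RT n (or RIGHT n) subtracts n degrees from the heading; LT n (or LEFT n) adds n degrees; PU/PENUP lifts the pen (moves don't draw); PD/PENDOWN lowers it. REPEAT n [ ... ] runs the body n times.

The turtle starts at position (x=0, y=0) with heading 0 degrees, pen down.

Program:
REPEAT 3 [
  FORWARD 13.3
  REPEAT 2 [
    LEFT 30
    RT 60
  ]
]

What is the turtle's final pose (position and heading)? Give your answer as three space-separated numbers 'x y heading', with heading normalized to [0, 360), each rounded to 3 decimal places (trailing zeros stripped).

Answer: 13.3 -23.036 180

Derivation:
Executing turtle program step by step:
Start: pos=(0,0), heading=0, pen down
REPEAT 3 [
  -- iteration 1/3 --
  FD 13.3: (0,0) -> (13.3,0) [heading=0, draw]
  REPEAT 2 [
    -- iteration 1/2 --
    LT 30: heading 0 -> 30
    RT 60: heading 30 -> 330
    -- iteration 2/2 --
    LT 30: heading 330 -> 0
    RT 60: heading 0 -> 300
  ]
  -- iteration 2/3 --
  FD 13.3: (13.3,0) -> (19.95,-11.518) [heading=300, draw]
  REPEAT 2 [
    -- iteration 1/2 --
    LT 30: heading 300 -> 330
    RT 60: heading 330 -> 270
    -- iteration 2/2 --
    LT 30: heading 270 -> 300
    RT 60: heading 300 -> 240
  ]
  -- iteration 3/3 --
  FD 13.3: (19.95,-11.518) -> (13.3,-23.036) [heading=240, draw]
  REPEAT 2 [
    -- iteration 1/2 --
    LT 30: heading 240 -> 270
    RT 60: heading 270 -> 210
    -- iteration 2/2 --
    LT 30: heading 210 -> 240
    RT 60: heading 240 -> 180
  ]
]
Final: pos=(13.3,-23.036), heading=180, 3 segment(s) drawn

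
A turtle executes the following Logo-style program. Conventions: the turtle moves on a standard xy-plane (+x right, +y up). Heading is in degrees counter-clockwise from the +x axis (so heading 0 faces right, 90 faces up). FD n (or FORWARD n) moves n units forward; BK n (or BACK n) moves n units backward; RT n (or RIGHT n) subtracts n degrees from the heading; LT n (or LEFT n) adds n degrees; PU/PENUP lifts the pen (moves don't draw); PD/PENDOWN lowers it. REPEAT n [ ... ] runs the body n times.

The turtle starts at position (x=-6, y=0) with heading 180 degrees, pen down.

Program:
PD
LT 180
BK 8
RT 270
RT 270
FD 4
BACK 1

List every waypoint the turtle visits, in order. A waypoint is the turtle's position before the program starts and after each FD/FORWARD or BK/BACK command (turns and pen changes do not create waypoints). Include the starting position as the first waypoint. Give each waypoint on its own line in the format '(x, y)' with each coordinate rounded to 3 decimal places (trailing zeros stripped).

Executing turtle program step by step:
Start: pos=(-6,0), heading=180, pen down
PD: pen down
LT 180: heading 180 -> 0
BK 8: (-6,0) -> (-14,0) [heading=0, draw]
RT 270: heading 0 -> 90
RT 270: heading 90 -> 180
FD 4: (-14,0) -> (-18,0) [heading=180, draw]
BK 1: (-18,0) -> (-17,0) [heading=180, draw]
Final: pos=(-17,0), heading=180, 3 segment(s) drawn
Waypoints (4 total):
(-6, 0)
(-14, 0)
(-18, 0)
(-17, 0)

Answer: (-6, 0)
(-14, 0)
(-18, 0)
(-17, 0)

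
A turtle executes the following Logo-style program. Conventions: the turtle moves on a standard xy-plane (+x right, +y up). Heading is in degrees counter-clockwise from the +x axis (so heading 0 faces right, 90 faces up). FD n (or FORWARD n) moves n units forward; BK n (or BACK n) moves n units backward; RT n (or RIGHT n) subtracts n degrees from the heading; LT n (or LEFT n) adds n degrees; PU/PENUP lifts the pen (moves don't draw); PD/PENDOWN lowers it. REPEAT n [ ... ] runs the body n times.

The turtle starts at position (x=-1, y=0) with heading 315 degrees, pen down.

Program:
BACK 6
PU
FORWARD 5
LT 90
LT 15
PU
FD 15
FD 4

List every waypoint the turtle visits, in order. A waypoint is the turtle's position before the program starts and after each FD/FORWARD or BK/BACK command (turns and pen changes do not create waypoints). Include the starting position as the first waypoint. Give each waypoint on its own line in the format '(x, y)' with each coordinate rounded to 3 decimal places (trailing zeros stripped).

Answer: (-1, 0)
(-5.243, 4.243)
(-1.707, 0.707)
(5.793, 13.697)
(7.793, 17.162)

Derivation:
Executing turtle program step by step:
Start: pos=(-1,0), heading=315, pen down
BK 6: (-1,0) -> (-5.243,4.243) [heading=315, draw]
PU: pen up
FD 5: (-5.243,4.243) -> (-1.707,0.707) [heading=315, move]
LT 90: heading 315 -> 45
LT 15: heading 45 -> 60
PU: pen up
FD 15: (-1.707,0.707) -> (5.793,13.697) [heading=60, move]
FD 4: (5.793,13.697) -> (7.793,17.162) [heading=60, move]
Final: pos=(7.793,17.162), heading=60, 1 segment(s) drawn
Waypoints (5 total):
(-1, 0)
(-5.243, 4.243)
(-1.707, 0.707)
(5.793, 13.697)
(7.793, 17.162)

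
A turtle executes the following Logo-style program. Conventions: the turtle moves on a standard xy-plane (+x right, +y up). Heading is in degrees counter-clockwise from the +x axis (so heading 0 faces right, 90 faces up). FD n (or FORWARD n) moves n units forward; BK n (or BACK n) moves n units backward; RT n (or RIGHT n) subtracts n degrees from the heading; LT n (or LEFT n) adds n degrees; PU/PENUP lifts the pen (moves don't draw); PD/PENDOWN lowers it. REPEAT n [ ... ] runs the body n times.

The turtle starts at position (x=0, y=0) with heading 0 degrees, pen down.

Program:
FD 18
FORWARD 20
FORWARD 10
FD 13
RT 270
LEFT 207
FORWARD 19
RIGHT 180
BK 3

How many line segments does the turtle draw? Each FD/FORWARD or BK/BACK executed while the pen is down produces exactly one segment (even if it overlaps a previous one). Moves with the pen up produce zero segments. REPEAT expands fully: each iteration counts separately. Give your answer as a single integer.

Executing turtle program step by step:
Start: pos=(0,0), heading=0, pen down
FD 18: (0,0) -> (18,0) [heading=0, draw]
FD 20: (18,0) -> (38,0) [heading=0, draw]
FD 10: (38,0) -> (48,0) [heading=0, draw]
FD 13: (48,0) -> (61,0) [heading=0, draw]
RT 270: heading 0 -> 90
LT 207: heading 90 -> 297
FD 19: (61,0) -> (69.626,-16.929) [heading=297, draw]
RT 180: heading 297 -> 117
BK 3: (69.626,-16.929) -> (70.988,-19.602) [heading=117, draw]
Final: pos=(70.988,-19.602), heading=117, 6 segment(s) drawn
Segments drawn: 6

Answer: 6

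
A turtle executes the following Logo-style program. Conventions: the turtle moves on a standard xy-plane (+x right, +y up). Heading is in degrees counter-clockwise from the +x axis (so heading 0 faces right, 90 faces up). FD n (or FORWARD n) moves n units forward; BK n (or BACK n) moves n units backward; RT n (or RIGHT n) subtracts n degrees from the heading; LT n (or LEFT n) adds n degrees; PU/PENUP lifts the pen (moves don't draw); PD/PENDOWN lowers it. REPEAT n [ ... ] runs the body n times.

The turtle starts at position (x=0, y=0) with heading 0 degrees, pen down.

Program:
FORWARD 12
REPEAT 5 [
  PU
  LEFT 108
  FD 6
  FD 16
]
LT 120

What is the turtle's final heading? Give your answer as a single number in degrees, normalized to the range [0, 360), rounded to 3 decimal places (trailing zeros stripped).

Executing turtle program step by step:
Start: pos=(0,0), heading=0, pen down
FD 12: (0,0) -> (12,0) [heading=0, draw]
REPEAT 5 [
  -- iteration 1/5 --
  PU: pen up
  LT 108: heading 0 -> 108
  FD 6: (12,0) -> (10.146,5.706) [heading=108, move]
  FD 16: (10.146,5.706) -> (5.202,20.923) [heading=108, move]
  -- iteration 2/5 --
  PU: pen up
  LT 108: heading 108 -> 216
  FD 6: (5.202,20.923) -> (0.348,17.397) [heading=216, move]
  FD 16: (0.348,17.397) -> (-12.597,7.992) [heading=216, move]
  -- iteration 3/5 --
  PU: pen up
  LT 108: heading 216 -> 324
  FD 6: (-12.597,7.992) -> (-7.743,4.465) [heading=324, move]
  FD 16: (-7.743,4.465) -> (5.202,-4.939) [heading=324, move]
  -- iteration 4/5 --
  PU: pen up
  LT 108: heading 324 -> 72
  FD 6: (5.202,-4.939) -> (7.056,0.767) [heading=72, move]
  FD 16: (7.056,0.767) -> (12,15.984) [heading=72, move]
  -- iteration 5/5 --
  PU: pen up
  LT 108: heading 72 -> 180
  FD 6: (12,15.984) -> (6,15.984) [heading=180, move]
  FD 16: (6,15.984) -> (-10,15.984) [heading=180, move]
]
LT 120: heading 180 -> 300
Final: pos=(-10,15.984), heading=300, 1 segment(s) drawn

Answer: 300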